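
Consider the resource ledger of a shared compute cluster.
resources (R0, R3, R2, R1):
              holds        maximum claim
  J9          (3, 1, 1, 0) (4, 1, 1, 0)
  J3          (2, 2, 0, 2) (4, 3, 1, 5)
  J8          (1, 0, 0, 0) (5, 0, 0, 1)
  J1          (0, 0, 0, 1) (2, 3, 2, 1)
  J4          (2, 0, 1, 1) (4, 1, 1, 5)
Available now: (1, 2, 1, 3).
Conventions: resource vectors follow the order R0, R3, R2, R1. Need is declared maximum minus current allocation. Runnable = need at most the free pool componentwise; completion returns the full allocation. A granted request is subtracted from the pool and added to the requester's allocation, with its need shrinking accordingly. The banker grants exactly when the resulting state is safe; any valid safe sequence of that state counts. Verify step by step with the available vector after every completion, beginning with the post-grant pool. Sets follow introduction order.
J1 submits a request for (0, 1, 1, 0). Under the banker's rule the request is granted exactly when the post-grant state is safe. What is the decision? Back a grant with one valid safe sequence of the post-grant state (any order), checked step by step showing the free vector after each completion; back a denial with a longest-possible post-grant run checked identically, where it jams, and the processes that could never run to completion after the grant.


GRANT — the state after the grant stays safe, e.g. via J9, J1, J8, J4, J3.
Key observation: the grant leaves (1, 1, 0, 3) free — enough for J9, whose release restarts the cascade.
Verifying the post-grant state step by step:
  pool = (1, 1, 0, 3)
  J9: need (1, 0, 0, 0) fits (1, 1, 0, 3); releases (3, 1, 1, 0), pool now (4, 2, 1, 3)
  J1: need (2, 2, 1, 0) fits (4, 2, 1, 3); releases (0, 1, 1, 1), pool now (4, 3, 2, 4)
  J8: need (4, 0, 0, 1) fits (4, 3, 2, 4); releases (1, 0, 0, 0), pool now (5, 3, 2, 4)
  J4: need (2, 1, 0, 4) fits (5, 3, 2, 4); releases (2, 0, 1, 1), pool now (7, 3, 3, 5)
  J3: need (2, 1, 1, 3) fits (7, 3, 3, 5); releases (2, 2, 0, 2), pool now (9, 5, 3, 7)


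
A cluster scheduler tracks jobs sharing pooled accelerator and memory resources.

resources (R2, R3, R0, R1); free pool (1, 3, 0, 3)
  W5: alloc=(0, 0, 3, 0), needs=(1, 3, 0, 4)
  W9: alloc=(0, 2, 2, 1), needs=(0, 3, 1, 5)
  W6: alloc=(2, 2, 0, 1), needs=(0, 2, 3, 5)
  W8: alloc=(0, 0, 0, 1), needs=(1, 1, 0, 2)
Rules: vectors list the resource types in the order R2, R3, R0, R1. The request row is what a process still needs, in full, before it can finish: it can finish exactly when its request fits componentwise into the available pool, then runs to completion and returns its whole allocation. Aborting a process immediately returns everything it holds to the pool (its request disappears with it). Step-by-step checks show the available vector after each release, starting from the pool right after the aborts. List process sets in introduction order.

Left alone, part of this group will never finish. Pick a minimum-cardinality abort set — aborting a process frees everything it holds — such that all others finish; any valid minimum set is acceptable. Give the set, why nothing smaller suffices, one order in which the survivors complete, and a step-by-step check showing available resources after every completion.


Minimum abort set: W6.
Key observation: no ordering could ever have run W9 before the abort of W6; with (2, 2, 0, 1) back in the pool it fits at step 3.
Minimality: the empty abort set fails — the state is deadlocked as it stands.
Survivors finish in the order: W5, W8, W9. Walking it through (pool after the aborts first):
  pool = (3, 5, 0, 4)
  W5: need (1, 3, 0, 4) fits (3, 5, 0, 4); releases (0, 0, 3, 0), pool now (3, 5, 3, 4)
  W8: need (1, 1, 0, 2) fits (3, 5, 3, 4); releases (0, 0, 0, 1), pool now (3, 5, 3, 5)
  W9: need (0, 3, 1, 5) fits (3, 5, 3, 5); releases (0, 2, 2, 1), pool now (3, 7, 5, 6)


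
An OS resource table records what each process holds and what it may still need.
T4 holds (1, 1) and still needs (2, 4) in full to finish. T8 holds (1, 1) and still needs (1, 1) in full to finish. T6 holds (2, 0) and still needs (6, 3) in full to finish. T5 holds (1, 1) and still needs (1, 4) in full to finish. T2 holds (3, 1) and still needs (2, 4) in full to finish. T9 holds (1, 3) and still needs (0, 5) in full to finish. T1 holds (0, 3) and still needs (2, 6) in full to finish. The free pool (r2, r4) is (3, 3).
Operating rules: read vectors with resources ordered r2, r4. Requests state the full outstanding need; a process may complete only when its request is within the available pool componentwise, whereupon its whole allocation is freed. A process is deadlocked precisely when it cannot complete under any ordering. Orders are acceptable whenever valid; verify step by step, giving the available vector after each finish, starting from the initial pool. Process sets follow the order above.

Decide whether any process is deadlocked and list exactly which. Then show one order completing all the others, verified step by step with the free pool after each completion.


Nothing here is deadlocked.
Key observation: T8 can run right away; the returned allocation unlocks the remaining processes in turn.
A valid finishing order for the others: T8, T2, T9, T4, T6, T1, T5. Verifying each step:
  pool = (3, 3)
  run T8 (needs (1, 1), free (3, 3)); after release of (1, 1) the pool is (4, 4)
  run T2 (needs (2, 4), free (4, 4)); after release of (3, 1) the pool is (7, 5)
  run T9 (needs (0, 5), free (7, 5)); after release of (1, 3) the pool is (8, 8)
  run T4 (needs (2, 4), free (8, 8)); after release of (1, 1) the pool is (9, 9)
  run T6 (needs (6, 3), free (9, 9)); after release of (2, 0) the pool is (11, 9)
  run T1 (needs (2, 6), free (11, 9)); after release of (0, 3) the pool is (11, 12)
  run T5 (needs (1, 4), free (11, 12)); after release of (1, 1) the pool is (12, 13)


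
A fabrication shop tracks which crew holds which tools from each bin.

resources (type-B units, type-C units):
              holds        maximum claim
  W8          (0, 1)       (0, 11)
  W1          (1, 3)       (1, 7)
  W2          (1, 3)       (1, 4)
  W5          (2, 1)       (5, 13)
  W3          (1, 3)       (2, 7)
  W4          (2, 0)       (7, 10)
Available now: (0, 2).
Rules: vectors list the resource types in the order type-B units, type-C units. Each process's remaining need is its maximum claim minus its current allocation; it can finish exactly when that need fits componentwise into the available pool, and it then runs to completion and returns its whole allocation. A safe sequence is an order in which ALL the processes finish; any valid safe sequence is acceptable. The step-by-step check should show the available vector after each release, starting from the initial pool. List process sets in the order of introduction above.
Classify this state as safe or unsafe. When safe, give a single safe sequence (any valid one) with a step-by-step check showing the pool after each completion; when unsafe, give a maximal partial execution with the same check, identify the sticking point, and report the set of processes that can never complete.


SAFE — a valid safe sequence is W2, W3, W1, W8, W5, W4.
Key observation: W3 marks the first exact bind of the order: its need (1, 4) fits the free (1, 5) with zero slack on a requested resource.
Step-by-step check:
  pool = (0, 2)
  run W2 (needs (0, 1), free (0, 2)); after release of (1, 3) the pool is (1, 5)
  run W3 (needs (1, 4), free (1, 5)); after release of (1, 3) the pool is (2, 8)
  run W1 (needs (0, 4), free (2, 8)); after release of (1, 3) the pool is (3, 11)
  run W8 (needs (0, 10), free (3, 11)); after release of (0, 1) the pool is (3, 12)
  run W5 (needs (3, 12), free (3, 12)); after release of (2, 1) the pool is (5, 13)
  run W4 (needs (5, 10), free (5, 13)); after release of (2, 0) the pool is (7, 13)


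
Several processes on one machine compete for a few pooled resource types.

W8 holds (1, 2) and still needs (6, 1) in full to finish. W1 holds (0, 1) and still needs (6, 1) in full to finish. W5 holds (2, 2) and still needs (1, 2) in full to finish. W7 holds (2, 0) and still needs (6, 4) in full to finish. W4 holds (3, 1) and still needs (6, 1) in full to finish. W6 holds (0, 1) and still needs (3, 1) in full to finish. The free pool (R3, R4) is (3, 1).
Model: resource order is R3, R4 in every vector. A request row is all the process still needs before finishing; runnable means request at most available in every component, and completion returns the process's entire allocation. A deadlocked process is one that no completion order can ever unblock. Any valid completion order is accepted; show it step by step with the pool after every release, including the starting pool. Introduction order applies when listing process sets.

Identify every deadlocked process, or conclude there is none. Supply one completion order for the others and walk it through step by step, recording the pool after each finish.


Deadlocked: W8, W1, W7 and W4.
Key observation: the wall is R3: completing W6, W5 brings the pool only to (5, 4), and all the rest need more.
A valid finishing order for the others: W6, W5. Walking it through:
  pool = (3, 1)
  run W6 (needs (3, 1), free (3, 1)); after release of (0, 1) the pool is (3, 2)
  run W5 (needs (1, 2), free (3, 2)); after release of (2, 2) the pool is (5, 4)
None of the blocked processes ever fits:
  blocked: W8 wants (6, 1), pool (5, 4) — not enough R3
  blocked: W1 wants (6, 1), pool (5, 4) — not enough R3
  blocked: W7 wants (6, 4), pool (5, 4) — not enough R3
  blocked: W4 wants (6, 1), pool (5, 4) — not enough R3


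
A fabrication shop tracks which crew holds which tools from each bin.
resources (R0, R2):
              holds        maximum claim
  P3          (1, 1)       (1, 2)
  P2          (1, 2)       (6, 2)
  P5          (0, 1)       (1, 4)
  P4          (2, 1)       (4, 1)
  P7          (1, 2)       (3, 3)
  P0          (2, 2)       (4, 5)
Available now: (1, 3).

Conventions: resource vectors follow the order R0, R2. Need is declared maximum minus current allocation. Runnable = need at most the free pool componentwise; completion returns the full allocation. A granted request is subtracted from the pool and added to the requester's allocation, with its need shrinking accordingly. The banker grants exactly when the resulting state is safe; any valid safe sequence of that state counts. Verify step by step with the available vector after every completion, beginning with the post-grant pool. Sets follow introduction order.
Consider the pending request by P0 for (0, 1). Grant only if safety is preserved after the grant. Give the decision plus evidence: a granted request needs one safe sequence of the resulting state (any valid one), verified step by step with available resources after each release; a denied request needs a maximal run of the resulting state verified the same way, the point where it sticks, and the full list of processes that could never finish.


GRANT: granting preserves safety; a valid post-grant sequence is P3, P5, P0, P7, P2, P4.
Key observation: with (1, 2) left after the transfer, P3 can run at once — the state stays safe.
Check on the post-grant state, step by step:
  pool = (1, 2)
  P3 needs (0, 1) <= (1, 2) -> finishes; pool += (1, 1) = (2, 3)
  P5 needs (1, 3) <= (2, 3) -> finishes; pool += (0, 1) = (2, 4)
  P0 needs (2, 2) <= (2, 4) -> finishes; pool += (2, 3) = (4, 7)
  P7 needs (2, 1) <= (4, 7) -> finishes; pool += (1, 2) = (5, 9)
  P2 needs (5, 0) <= (5, 9) -> finishes; pool += (1, 2) = (6, 11)
  P4 needs (2, 0) <= (6, 11) -> finishes; pool += (2, 1) = (8, 12)


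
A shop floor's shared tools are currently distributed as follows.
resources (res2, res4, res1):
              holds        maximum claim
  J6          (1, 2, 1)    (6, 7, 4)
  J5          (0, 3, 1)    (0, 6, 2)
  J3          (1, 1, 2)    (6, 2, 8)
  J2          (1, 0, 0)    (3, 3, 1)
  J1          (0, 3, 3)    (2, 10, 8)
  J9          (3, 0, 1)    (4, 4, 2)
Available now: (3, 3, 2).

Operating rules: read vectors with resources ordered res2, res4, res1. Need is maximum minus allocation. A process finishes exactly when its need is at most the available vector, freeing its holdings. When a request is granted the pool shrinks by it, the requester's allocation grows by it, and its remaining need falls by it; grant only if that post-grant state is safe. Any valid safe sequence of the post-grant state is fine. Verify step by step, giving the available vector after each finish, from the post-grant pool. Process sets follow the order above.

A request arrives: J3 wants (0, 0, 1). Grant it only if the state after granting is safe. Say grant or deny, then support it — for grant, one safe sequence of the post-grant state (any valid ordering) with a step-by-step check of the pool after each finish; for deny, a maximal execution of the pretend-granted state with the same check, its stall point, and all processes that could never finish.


DENY — the pretend-granted state is unsafe.
Key observation: after J2, J5, J9, J6 complete, (8, 8, 4) is the best the pool ever gets, yet each leftover process wants more res1.
Pretend the grant happened; the run J2, J5, J9, J6 goes as far as possible. Step-by-step check:
  pool = (3, 3, 1)
  J2: need (2, 3, 1) fits (3, 3, 1); releases (1, 0, 0), pool now (4, 3, 1)
  J5: need (0, 3, 1) fits (4, 3, 1); releases (0, 3, 1), pool now (4, 6, 2)
  J9: need (1, 4, 1) fits (4, 6, 2); releases (3, 0, 1), pool now (7, 6, 3)
  J6: need (5, 5, 3) fits (7, 6, 3); releases (1, 2, 1), pool now (8, 8, 4)
  J3 still needs (5, 1, 5) but only (8, 8, 4) is free — short on res1
  J1 still needs (2, 7, 5) but only (8, 8, 4) is free — short on res1
Had the request been granted, J3 and J1 could never finish.


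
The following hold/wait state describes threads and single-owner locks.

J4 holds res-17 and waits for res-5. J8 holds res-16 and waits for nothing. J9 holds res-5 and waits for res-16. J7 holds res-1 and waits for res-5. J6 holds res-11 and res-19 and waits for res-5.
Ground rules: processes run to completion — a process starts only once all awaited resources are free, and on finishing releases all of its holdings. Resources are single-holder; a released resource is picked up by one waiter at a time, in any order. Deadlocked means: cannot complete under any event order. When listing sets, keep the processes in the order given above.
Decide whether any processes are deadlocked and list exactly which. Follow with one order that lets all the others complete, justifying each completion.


No process is deadlocked.
Key observation: every chain of waits terminates; starting from the processes that wait on nothing, all the rest unlock in turn.
The rest can finish in the order J8, J9, J4, J7, J6.
Verifying each step:
  J8: no waits; runs immediately, freeing res-16
  J9 waits on res-16 — all released -> runs and releases res-5
  J4 waits on res-5 — all released -> runs and releases res-17
  J7 waits on res-5 — all released -> runs and releases res-1
  J6 waits on res-5 — all released -> runs and releases res-11 and res-19


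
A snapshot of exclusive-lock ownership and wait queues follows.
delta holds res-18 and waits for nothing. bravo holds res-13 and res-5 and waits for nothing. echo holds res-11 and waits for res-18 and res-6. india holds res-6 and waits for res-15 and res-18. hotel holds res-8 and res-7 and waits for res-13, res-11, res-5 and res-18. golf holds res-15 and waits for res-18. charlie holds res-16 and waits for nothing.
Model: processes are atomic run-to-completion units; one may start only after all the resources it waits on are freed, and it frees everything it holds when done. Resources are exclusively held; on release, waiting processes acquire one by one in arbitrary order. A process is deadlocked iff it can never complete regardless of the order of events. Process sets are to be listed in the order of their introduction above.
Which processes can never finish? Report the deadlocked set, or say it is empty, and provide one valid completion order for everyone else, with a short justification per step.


No process is deadlocked.
Key observation: the wait graph is acyclic; completion cascades from the unblocked processes through everyone else.
A valid finishing order for the others: delta, golf, bravo, charlie, india, echo, hotel.
Verifying each step:
  delta waits on nothing -> runs at once and releases res-18
  run golf (all its waits — res-18 — are resolved); releases res-15
  bravo waits on nothing -> runs at once and releases res-13 and res-5
  charlie waits on nothing -> runs at once and releases res-16
  run india (all its waits — res-15 and res-18 — are resolved); releases res-6
  run echo (all its waits — res-18 and res-6 — are resolved); releases res-11
  run hotel (all its waits — res-13, res-11, res-5 and res-18 — are resolved); releases res-8 and res-7


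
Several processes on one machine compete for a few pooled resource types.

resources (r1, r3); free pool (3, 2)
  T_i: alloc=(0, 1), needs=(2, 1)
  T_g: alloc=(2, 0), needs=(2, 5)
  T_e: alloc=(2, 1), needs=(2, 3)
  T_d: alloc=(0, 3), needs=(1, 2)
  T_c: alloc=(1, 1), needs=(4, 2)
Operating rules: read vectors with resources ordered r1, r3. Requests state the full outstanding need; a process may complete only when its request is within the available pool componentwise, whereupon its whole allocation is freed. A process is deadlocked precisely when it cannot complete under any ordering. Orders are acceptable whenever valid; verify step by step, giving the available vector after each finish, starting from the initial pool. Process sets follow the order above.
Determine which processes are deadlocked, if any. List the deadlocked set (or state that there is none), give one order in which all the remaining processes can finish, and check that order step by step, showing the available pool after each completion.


The deadlocked set is empty.
Key observation: no deadlock: T_d fits now, and the freed resources carry the rest through.
A valid finishing order for the others: T_d, T_e, T_c, T_g, T_i. Step-by-step check:
  pool = (3, 2)
  run T_d (needs (1, 2), free (3, 2)); after release of (0, 3) the pool is (3, 5)
  run T_e (needs (2, 3), free (3, 5)); after release of (2, 1) the pool is (5, 6)
  run T_c (needs (4, 2), free (5, 6)); after release of (1, 1) the pool is (6, 7)
  run T_g (needs (2, 5), free (6, 7)); after release of (2, 0) the pool is (8, 7)
  run T_i (needs (2, 1), free (8, 7)); after release of (0, 1) the pool is (8, 8)


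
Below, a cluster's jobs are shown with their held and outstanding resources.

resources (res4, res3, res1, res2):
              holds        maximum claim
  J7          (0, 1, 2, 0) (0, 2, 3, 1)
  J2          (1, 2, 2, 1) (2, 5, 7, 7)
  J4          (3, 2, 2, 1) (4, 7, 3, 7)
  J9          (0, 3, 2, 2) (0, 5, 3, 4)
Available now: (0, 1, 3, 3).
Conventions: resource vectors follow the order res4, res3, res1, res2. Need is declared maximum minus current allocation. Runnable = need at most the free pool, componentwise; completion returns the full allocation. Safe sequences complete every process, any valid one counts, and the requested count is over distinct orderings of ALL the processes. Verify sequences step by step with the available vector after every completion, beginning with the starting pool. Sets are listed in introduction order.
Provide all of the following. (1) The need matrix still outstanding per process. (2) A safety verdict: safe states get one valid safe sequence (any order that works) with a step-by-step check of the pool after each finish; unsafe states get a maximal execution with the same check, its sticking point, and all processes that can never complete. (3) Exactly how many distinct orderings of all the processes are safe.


(1) Remaining need (order res4, res3, res1, res2):
  J7: (0, 1, 1, 1)
  J2: (1, 3, 5, 6)
  J4: (1, 5, 1, 6)
  J9: (0, 2, 1, 2)
(2) The state is UNSAFE.
Key observation: the pool after J7, J9 is (0, 5, 7, 5); every surviving request exceeds it in res4, so progress ends there.
The run J7, J9 cannot be extended any further. Walking it through:
  pool = (0, 1, 3, 3)
  run J7 (needs (0, 1, 1, 1), free (0, 1, 3, 3)); after release of (0, 1, 2, 0) the pool is (0, 2, 5, 3)
  run J9 (needs (0, 2, 1, 2), free (0, 2, 5, 3)); after release of (0, 3, 2, 2) the pool is (0, 5, 7, 5)
  blocked: J2 wants (1, 3, 5, 6), pool (0, 5, 7, 5) — not enough res4 and res2
  blocked: J4 wants (1, 5, 1, 6), pool (0, 5, 7, 5) — not enough res4 and res2
Processes that can never finish: J2 and J4.
(3) The exact count: 0 of the possible complete orderings are safe sequences.


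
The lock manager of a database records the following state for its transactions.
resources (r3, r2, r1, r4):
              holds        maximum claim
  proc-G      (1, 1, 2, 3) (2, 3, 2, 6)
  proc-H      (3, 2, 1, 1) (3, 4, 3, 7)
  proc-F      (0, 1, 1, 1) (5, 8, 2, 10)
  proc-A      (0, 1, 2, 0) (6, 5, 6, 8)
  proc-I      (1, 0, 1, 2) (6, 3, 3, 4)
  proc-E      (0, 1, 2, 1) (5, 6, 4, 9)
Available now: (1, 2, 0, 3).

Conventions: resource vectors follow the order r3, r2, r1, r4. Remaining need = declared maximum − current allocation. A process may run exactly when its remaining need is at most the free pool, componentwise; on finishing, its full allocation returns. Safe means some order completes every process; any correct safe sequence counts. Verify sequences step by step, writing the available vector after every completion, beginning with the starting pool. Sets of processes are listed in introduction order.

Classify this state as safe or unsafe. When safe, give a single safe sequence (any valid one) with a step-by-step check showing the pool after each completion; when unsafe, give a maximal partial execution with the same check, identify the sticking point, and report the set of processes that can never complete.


SAFE, for example via the order proc-G, proc-H, proc-I, proc-A, proc-E, proc-F.
Key observation: reading the order forward, proc-G is the first process whose need (1, 2, 0, 3) meets the free pool (1, 2, 0, 3) exactly on a resource it requests.
Verifying each step:
  pool = (1, 2, 0, 3)
  run proc-G (needs (1, 2, 0, 3), free (1, 2, 0, 3)); after release of (1, 1, 2, 3) the pool is (2, 3, 2, 6)
  run proc-H (needs (0, 2, 2, 6), free (2, 3, 2, 6)); after release of (3, 2, 1, 1) the pool is (5, 5, 3, 7)
  run proc-I (needs (5, 3, 2, 2), free (5, 5, 3, 7)); after release of (1, 0, 1, 2) the pool is (6, 5, 4, 9)
  run proc-A (needs (6, 4, 4, 8), free (6, 5, 4, 9)); after release of (0, 1, 2, 0) the pool is (6, 6, 6, 9)
  run proc-E (needs (5, 5, 2, 8), free (6, 6, 6, 9)); after release of (0, 1, 2, 1) the pool is (6, 7, 8, 10)
  run proc-F (needs (5, 7, 1, 9), free (6, 7, 8, 10)); after release of (0, 1, 1, 1) the pool is (6, 8, 9, 11)


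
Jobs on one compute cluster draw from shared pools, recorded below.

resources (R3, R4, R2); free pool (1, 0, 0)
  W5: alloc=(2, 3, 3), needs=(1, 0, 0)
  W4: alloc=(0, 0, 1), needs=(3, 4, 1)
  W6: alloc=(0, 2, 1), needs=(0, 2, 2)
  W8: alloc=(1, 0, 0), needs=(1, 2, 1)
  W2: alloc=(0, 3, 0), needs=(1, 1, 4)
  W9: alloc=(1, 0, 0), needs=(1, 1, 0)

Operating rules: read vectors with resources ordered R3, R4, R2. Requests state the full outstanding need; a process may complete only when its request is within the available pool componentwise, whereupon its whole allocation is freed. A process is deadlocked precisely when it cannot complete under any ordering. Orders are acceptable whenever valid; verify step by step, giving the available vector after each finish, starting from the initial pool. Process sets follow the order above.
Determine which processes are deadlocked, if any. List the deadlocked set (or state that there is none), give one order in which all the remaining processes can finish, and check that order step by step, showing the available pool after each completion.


Nothing here is deadlocked.
Key observation: W5 can run right away; the returned allocation unlocks the remaining processes in turn.
A valid finishing order for the others: W5, W6, W8, W2, W4, W9. Step-by-step check:
  pool = (1, 0, 0)
  W5: need (1, 0, 0) fits (1, 0, 0); releases (2, 3, 3), pool now (3, 3, 3)
  W6: need (0, 2, 2) fits (3, 3, 3); releases (0, 2, 1), pool now (3, 5, 4)
  W8: need (1, 2, 1) fits (3, 5, 4); releases (1, 0, 0), pool now (4, 5, 4)
  W2: need (1, 1, 4) fits (4, 5, 4); releases (0, 3, 0), pool now (4, 8, 4)
  W4: need (3, 4, 1) fits (4, 8, 4); releases (0, 0, 1), pool now (4, 8, 5)
  W9: need (1, 1, 0) fits (4, 8, 5); releases (1, 0, 0), pool now (5, 8, 5)


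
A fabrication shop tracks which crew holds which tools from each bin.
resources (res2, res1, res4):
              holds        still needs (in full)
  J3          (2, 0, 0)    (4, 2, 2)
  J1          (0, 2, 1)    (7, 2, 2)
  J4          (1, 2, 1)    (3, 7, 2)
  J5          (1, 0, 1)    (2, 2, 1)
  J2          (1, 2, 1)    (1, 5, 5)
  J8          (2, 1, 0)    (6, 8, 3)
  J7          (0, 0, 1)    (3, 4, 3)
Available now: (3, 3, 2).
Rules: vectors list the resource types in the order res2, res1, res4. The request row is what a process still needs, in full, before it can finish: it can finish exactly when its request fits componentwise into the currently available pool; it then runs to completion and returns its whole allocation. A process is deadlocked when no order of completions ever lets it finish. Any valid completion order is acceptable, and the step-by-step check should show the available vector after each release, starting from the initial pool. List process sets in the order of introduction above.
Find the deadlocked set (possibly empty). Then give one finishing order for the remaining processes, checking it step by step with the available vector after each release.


Deadlocked: J1, J4, J2, J8 and J7.
Key observation: after J5, J3 the pool peaks at (6, 3, 3), and each blocked process is short somewhere: J1 on res2; J4 on res1; J2 on res1, res4; J8 on res1; J7 on res1.
The rest can finish in the order J5, J3. Step-by-step check:
  pool = (3, 3, 2)
  J5 needs (2, 2, 1) <= (3, 3, 2) -> finishes; pool += (1, 0, 1) = (4, 3, 3)
  J3 needs (4, 2, 2) <= (4, 3, 3) -> finishes; pool += (2, 0, 0) = (6, 3, 3)
None of the blocked processes ever fits:
  J1 still needs (7, 2, 2) but only (6, 3, 3) is free — short on res2
  J4 still needs (3, 7, 2) but only (6, 3, 3) is free — short on res1
  J2 still needs (1, 5, 5) but only (6, 3, 3) is free — short on res1 and res4
  J8 still needs (6, 8, 3) but only (6, 3, 3) is free — short on res1
  J7 still needs (3, 4, 3) but only (6, 3, 3) is free — short on res1


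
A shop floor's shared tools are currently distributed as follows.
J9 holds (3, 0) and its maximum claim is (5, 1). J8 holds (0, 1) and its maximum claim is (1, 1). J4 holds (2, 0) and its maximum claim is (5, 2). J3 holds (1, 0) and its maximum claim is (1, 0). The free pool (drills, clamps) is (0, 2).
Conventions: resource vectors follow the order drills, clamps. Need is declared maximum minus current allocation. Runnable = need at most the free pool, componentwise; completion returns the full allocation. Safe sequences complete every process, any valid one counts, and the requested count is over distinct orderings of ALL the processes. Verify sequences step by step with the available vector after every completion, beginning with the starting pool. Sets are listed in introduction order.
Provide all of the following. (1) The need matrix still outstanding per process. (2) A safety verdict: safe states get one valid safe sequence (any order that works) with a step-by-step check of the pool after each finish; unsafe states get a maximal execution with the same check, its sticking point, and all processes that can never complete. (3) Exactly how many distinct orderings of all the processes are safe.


(1) Outstanding need per process (order drills, clamps):
  J9: (2, 1)
  J8: (1, 0)
  J4: (3, 2)
  J3: (0, 0)
(2) The state is UNSAFE.
Key observation: drills is the bottleneck — with J3, J8 done the pool holds (1, 3), short of every remaining need.
The run J3, J8 cannot be extended any further. Check, step by step:
  pool = (0, 2)
  J3: need (0, 0) fits (0, 2); releases (1, 0), pool now (1, 2)
  J8: need (1, 0) fits (1, 2); releases (0, 1), pool now (1, 3)
  blocked: J9 wants (2, 1), pool (1, 3) — not enough drills
  blocked: J4 wants (3, 2), pool (1, 3) — not enough drills
Never able to finish: J9 and J4.
(3) Exactly 0 of the possible complete orderings are safe sequences.


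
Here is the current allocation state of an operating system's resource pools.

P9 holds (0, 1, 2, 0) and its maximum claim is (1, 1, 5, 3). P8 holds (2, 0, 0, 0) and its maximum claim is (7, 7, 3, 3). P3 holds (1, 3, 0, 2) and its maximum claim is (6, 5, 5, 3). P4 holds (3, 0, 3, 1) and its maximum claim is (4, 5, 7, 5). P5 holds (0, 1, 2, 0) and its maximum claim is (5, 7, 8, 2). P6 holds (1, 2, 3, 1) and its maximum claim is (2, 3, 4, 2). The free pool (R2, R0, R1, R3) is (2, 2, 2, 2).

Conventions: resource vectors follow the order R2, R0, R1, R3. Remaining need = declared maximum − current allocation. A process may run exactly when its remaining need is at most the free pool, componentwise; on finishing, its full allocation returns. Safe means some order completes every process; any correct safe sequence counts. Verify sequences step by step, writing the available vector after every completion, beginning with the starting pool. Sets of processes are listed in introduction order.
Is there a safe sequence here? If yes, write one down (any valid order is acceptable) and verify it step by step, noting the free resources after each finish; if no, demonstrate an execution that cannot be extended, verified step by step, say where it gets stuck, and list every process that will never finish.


UNSAFE — no complete ordering exists.
Key observation: after P6, P9 the pool peaks at (3, 5, 7, 3), and each blocked process is short somewhere: P8 on R2, R0; P3 on R2; P4 on R3; P5 on R2, R0.
A maximal execution: P6, P9 — then nothing else fits. Check, step by step:
  pool = (2, 2, 2, 2)
  P6: need (1, 1, 1, 1) fits (2, 2, 2, 2); releases (1, 2, 3, 1), pool now (3, 4, 5, 3)
  P9: need (1, 0, 3, 3) fits (3, 4, 5, 3); releases (0, 1, 2, 0), pool now (3, 5, 7, 3)
  blocked: P8 wants (5, 7, 3, 3), pool (3, 5, 7, 3) — not enough R2 and R0
  blocked: P3 wants (5, 2, 5, 1), pool (3, 5, 7, 3) — not enough R2
  blocked: P4 wants (1, 5, 4, 4), pool (3, 5, 7, 3) — not enough R3
  blocked: P5 wants (5, 6, 6, 2), pool (3, 5, 7, 3) — not enough R2 and R0
Permanently blocked: P8, P3, P4 and P5.


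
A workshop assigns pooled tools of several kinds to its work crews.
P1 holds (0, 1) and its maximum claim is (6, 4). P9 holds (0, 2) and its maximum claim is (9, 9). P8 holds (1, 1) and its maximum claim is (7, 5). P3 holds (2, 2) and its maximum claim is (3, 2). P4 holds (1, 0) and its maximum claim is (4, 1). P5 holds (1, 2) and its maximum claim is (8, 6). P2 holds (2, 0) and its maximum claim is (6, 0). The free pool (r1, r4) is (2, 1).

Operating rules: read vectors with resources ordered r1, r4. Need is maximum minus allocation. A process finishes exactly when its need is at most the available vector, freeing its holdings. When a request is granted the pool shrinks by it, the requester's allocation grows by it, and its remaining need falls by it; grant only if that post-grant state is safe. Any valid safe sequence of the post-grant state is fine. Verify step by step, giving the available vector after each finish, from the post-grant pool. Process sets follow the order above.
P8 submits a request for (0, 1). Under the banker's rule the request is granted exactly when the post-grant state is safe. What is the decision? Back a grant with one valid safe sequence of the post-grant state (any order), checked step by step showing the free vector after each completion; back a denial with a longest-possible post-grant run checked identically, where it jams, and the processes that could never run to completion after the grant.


DENY. Granting would leave the state unsafe.
Key observation: once P3, P2, P4 finish, the pool peaks at (7, 2) — and every remaining process still needs more r4 than that.
On the post-grant state, P3, P2, P4 is a maximal run — nothing extends it. Verifying each step:
  pool = (2, 0)
  P3: need (1, 0) fits (2, 0); releases (2, 2), pool now (4, 2)
  P2: need (4, 0) fits (4, 2); releases (2, 0), pool now (6, 2)
  P4: need (3, 1) fits (6, 2); releases (1, 0), pool now (7, 2)
  blocked: P1 wants (6, 3), pool (7, 2) — not enough r4
  blocked: P9 wants (9, 7), pool (7, 2) — not enough r1 and r4
  blocked: P8 wants (6, 3), pool (7, 2) — not enough r4
  blocked: P5 wants (7, 4), pool (7, 2) — not enough r4
Processes that could never finish after the grant: P1, P9, P8 and P5.


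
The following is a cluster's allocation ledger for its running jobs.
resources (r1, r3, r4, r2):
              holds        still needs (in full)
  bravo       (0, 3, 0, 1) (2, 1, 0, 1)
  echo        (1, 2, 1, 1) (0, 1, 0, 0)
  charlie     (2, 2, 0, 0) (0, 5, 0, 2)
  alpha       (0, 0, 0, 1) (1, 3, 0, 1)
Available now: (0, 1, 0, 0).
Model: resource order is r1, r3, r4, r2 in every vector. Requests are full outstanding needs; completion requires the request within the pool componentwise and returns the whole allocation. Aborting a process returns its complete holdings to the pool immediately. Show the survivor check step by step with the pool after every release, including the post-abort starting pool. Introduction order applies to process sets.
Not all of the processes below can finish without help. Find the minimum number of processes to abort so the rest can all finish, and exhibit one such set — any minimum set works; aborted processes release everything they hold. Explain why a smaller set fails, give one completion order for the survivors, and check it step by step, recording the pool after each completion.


Abort charlie.
Key observation: the returned (2, 2, 0, 0) from charlie is what brings bravo — unrunnable before, under any order — into play at step 2.
Why nothing smaller works: aborting no one leaves the state deadlocked as given.
Survivors finish in the order: echo, bravo, alpha. Walking it through (pool after the aborts first):
  pool = (2, 3, 0, 0)
  echo: need (0, 1, 0, 0) fits (2, 3, 0, 0); releases (1, 2, 1, 1), pool now (3, 5, 1, 1)
  bravo: need (2, 1, 0, 1) fits (3, 5, 1, 1); releases (0, 3, 0, 1), pool now (3, 8, 1, 2)
  alpha: need (1, 3, 0, 1) fits (3, 8, 1, 2); releases (0, 0, 0, 1), pool now (3, 8, 1, 3)


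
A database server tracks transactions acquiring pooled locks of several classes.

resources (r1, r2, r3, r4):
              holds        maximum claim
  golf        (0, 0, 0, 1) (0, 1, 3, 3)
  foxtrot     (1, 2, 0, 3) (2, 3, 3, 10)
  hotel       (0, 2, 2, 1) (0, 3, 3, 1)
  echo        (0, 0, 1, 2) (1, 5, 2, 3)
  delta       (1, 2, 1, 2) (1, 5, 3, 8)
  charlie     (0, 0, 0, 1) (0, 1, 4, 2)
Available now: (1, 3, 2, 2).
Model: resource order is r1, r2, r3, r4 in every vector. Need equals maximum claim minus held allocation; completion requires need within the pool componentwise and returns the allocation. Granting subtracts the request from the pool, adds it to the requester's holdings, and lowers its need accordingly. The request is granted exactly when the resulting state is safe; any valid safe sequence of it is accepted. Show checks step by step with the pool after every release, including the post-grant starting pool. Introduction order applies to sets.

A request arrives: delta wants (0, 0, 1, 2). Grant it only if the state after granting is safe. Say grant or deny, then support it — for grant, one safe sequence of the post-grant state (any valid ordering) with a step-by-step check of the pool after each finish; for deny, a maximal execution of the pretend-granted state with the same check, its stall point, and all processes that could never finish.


GRANT: granting preserves safety; a valid post-grant sequence is hotel, echo, golf, delta, charlie, foxtrot.
Key observation: with (1, 3, 1, 0) left after the transfer, hotel can run at once — the state stays safe.
Step-by-step check of the post-grant state:
  pool = (1, 3, 1, 0)
  hotel needs (0, 1, 1, 0) <= (1, 3, 1, 0) -> finishes; pool += (0, 2, 2, 1) = (1, 5, 3, 1)
  echo needs (1, 5, 1, 1) <= (1, 5, 3, 1) -> finishes; pool += (0, 0, 1, 2) = (1, 5, 4, 3)
  golf needs (0, 1, 3, 2) <= (1, 5, 4, 3) -> finishes; pool += (0, 0, 0, 1) = (1, 5, 4, 4)
  delta needs (0, 3, 1, 4) <= (1, 5, 4, 4) -> finishes; pool += (1, 2, 2, 4) = (2, 7, 6, 8)
  charlie needs (0, 1, 4, 1) <= (2, 7, 6, 8) -> finishes; pool += (0, 0, 0, 1) = (2, 7, 6, 9)
  foxtrot needs (1, 1, 3, 7) <= (2, 7, 6, 9) -> finishes; pool += (1, 2, 0, 3) = (3, 9, 6, 12)


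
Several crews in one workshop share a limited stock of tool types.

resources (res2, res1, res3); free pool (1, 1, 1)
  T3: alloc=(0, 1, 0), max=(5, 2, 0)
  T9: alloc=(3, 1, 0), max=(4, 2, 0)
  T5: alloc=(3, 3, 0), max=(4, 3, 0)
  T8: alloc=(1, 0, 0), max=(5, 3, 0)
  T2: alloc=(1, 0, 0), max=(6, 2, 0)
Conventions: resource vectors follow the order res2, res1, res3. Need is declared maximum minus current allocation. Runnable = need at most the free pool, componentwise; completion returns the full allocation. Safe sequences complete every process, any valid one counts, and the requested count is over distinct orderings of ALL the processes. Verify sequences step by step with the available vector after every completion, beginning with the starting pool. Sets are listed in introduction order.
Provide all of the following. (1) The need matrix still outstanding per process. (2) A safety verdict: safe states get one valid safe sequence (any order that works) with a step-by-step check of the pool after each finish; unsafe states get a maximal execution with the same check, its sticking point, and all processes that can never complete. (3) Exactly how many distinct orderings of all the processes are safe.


(1) Need matrix, components ordered res2, res1, res3:
  T3: (5, 1, 0)
  T9: (1, 1, 0)
  T5: (1, 0, 0)
  T8: (4, 3, 0)
  T2: (5, 2, 0)
(2) The state is SAFE; one workable sequence: T5, T8, T9, T3, T2.
Key observation: T5 marks the first exact bind of the order: its need (1, 0, 0) fits the free (1, 1, 1) with zero slack on a requested resource.
Verifying each step:
  pool = (1, 1, 1)
  T5 needs (1, 0, 0) <= (1, 1, 1) -> finishes; pool += (3, 3, 0) = (4, 4, 1)
  T8 needs (4, 3, 0) <= (4, 4, 1) -> finishes; pool += (1, 0, 0) = (5, 4, 1)
  T9 needs (1, 1, 0) <= (5, 4, 1) -> finishes; pool += (3, 1, 0) = (8, 5, 1)
  T3 needs (5, 1, 0) <= (8, 5, 1) -> finishes; pool += (0, 1, 0) = (8, 6, 1)
  T2 needs (5, 2, 0) <= (8, 6, 1) -> finishes; pool += (1, 0, 0) = (9, 6, 1)
(3) The exact count: 18 of the possible complete orderings are safe sequences.


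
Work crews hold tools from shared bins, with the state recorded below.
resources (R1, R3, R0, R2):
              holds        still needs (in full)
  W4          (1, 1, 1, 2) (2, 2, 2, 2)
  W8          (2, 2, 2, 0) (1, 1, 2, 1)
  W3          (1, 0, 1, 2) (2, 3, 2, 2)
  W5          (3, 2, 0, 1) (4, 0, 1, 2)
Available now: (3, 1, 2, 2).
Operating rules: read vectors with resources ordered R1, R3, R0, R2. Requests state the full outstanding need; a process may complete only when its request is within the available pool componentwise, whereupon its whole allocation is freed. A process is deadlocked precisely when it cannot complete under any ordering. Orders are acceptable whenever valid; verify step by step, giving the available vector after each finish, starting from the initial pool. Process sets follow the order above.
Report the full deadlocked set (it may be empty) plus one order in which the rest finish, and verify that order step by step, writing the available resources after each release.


No process is deadlocked.
Key observation: starting with W8, each completion frees enough for the next — no one is permanently blocked.
One completion order for the rest: W8, W4, W5, W3. Step-by-step check:
  pool = (3, 1, 2, 2)
  run W8 (needs (1, 1, 2, 1), free (3, 1, 2, 2)); after release of (2, 2, 2, 0) the pool is (5, 3, 4, 2)
  run W4 (needs (2, 2, 2, 2), free (5, 3, 4, 2)); after release of (1, 1, 1, 2) the pool is (6, 4, 5, 4)
  run W5 (needs (4, 0, 1, 2), free (6, 4, 5, 4)); after release of (3, 2, 0, 1) the pool is (9, 6, 5, 5)
  run W3 (needs (2, 3, 2, 2), free (9, 6, 5, 5)); after release of (1, 0, 1, 2) the pool is (10, 6, 6, 7)
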